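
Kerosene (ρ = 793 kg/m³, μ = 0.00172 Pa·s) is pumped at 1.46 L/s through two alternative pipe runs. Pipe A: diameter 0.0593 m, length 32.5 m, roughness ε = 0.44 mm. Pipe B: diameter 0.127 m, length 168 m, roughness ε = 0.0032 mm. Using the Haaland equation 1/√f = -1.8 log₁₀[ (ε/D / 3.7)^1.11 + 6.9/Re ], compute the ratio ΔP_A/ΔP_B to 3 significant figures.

ΔP_A/ΔP_B ≈ 9.75

Pipe A: V = Q/A = 0.00146/0.002762 = 0.5286 m/s; Re = 1.445e+04; ε/D = 0.00742; Haaland → f = 0.03862; ΔP_A = f(L/D)(ρV²/2) = 2346 Pa.
Pipe B: V = Q/A = 0.00146/0.01267 = 0.1153 m/s; Re = 6748; ε/D = 2.52e-05; Haaland → f = 0.03453; ΔP_B = f(L/D)(ρV²/2) = 240.6 Pa.
ΔP_A/ΔP_B = 2346/240.6 = 9.75.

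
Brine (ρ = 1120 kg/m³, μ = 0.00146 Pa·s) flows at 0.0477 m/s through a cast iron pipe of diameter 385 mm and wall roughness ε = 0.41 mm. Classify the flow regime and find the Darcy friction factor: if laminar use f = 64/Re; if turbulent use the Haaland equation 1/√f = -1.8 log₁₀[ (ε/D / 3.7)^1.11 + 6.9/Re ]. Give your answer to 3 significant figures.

Re = ρVD/μ = 1120·0.0477·0.385/0.00146 = 1.409e+04.
Re > 4000 → turbulent. ε/D = 0.00041/0.385 = 0.00106; Haaland: 1/√f = -1.8 log₁₀[0.000117 + 0.00049] = 5.79, so f = 0.02983.

f ≈ 0.0298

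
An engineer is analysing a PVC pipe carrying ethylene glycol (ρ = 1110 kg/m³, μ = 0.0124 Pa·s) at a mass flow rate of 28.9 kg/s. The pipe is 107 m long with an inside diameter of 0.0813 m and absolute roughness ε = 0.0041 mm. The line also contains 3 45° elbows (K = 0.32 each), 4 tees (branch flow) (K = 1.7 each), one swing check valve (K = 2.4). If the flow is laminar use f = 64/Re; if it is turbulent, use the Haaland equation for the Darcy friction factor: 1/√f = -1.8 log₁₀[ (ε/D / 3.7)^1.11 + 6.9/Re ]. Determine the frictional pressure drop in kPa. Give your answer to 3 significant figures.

A = πD²/4 = π(0.0813)²/4 = 0.005191 m²; mean velocity V = ṁ/(ρA) = 28.9/(1110 · 0.005191) = 5.015 m/s.
Reynolds number Re = ρVD/μ = 1110 · 5.015 · 0.0813 / 0.0124 = 3.65e+04.
Re > 4000 → turbulent. Relative roughness ε/D = 4.1e-06/0.0813 = 5.04e-05. Haaland: 1/√f = -1.8 log₁₀[(5.04e-05/3.7)^1.11 + 6.9/3.65e+04] = -1.8 log₁₀[3.97e-06 + 0.000189] = 6.686, so f = 0.02237.
Total minor-loss coefficient ΣK = 3·0.32 + 4·1.7 + 1·2.4 = 10.2.
ΔP = [f·L/D + ΣK]·(ρV²/2) = [0.02237·107/0.0813 + 10.2]·(1110·5.015²/2) = [29.44 + 10.2]·1.396e+04 = 5.529e+05 Pa.
ΔP = 5.529e+05 Pa = 553 kPa.

ΔP ≈ 553 kPa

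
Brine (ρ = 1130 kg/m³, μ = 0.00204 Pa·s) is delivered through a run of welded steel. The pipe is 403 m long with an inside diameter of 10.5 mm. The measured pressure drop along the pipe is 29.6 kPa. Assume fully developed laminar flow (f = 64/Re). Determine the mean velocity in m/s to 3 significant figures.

V ≈ 0.124 m/s

For laminar flow, f = 64/Re with Re = ρVD/μ, so Darcy-Weisbach reduces to ΔP = 32μLV/D². Solving for V: V = ΔP·D²/(32μL) = 2.96e+04·(0.0105)²/(32·0.00204·403) = 0.124 m/s.
Check: Re = ρVD/μ = 1130·0.124·0.0105/0.00204 = 721.5 < 2300, so the laminar assumption holds.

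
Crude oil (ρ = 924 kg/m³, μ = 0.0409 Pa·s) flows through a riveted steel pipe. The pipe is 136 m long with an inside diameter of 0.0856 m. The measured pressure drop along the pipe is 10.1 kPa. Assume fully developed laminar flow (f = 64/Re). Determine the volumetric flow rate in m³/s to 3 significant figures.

For laminar flow, f = 64/Re with Re = ρVD/μ, so Darcy-Weisbach reduces to ΔP = 32μLV/D². Solving for V: V = ΔP·D²/(32μL) = 1.01e+04·(0.0856)²/(32·0.0409·136) = 0.4158 m/s.
Check: Re = ρVD/μ = 924·0.4158·0.0856/0.0409 = 804 < 2300, so the laminar assumption holds.
Q = V·A = 0.4158·(π/4·0.0856²) = 0.002393 m³/s = 0.00239 m³/s.

Q ≈ 0.00239 m³/s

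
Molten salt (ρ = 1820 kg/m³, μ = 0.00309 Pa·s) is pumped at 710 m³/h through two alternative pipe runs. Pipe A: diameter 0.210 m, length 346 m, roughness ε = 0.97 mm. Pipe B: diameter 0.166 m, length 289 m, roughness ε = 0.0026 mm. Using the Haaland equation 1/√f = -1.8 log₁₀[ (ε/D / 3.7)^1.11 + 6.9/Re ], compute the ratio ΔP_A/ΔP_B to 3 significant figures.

Pipe A: V = Q/A = 0.1972/0.03464 = 5.694 m/s; Re = 7.043e+05; ε/D = 0.00462; Haaland → f = 0.02984; ΔP_A = f(L/D)(ρV²/2) = 1.451e+06 Pa.
Pipe B: V = Q/A = 0.1972/0.02164 = 9.113 m/s; Re = 8.91e+05; ε/D = 1.57e-05; Haaland → f = 0.01208; ΔP_B = f(L/D)(ρV²/2) = 1.59e+06 Pa.
ΔP_A/ΔP_B = 1.451e+06/1.59e+06 = 0.913.

ΔP_A/ΔP_B ≈ 0.913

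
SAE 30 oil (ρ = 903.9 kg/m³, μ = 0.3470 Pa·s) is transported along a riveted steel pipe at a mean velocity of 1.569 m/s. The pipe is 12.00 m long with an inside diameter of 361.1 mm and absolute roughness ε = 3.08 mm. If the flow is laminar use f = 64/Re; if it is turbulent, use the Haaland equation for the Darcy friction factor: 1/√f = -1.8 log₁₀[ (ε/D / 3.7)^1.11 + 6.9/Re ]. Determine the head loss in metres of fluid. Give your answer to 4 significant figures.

Reynolds number Re = ρVD/μ = 903.9 · 1.569 · 0.3611 / 0.347 = 1476.
Re < 2300 → laminar flow, so f = 64/Re = 64/1476 = 0.04336 (the turbulent correlation is not needed).
Darcy-Weisbach: ΔP = f(L/D)(ρV²/2) = 0.04336·(12/0.3611)·(903.9·1.569²/2) = 0.04336·33.23·1113 = 1603 Pa.
Head loss h_f = ΔP/(ρg) = 1603/(903.9·9.81) = 0.1808 m.

h_f ≈ 0.1808 m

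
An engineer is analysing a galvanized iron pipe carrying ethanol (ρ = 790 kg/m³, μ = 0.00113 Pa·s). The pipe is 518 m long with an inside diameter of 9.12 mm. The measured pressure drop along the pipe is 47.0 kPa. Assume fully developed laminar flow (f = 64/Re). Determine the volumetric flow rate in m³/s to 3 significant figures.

For laminar flow, f = 64/Re with Re = ρVD/μ, so Darcy-Weisbach reduces to ΔP = 32μLV/D². Solving for V: V = ΔP·D²/(32μL) = 4.7e+04·(0.00912)²/(32·0.00113·518) = 0.2087 m/s.
Check: Re = ρVD/μ = 790·0.2087·0.00912/0.00113 = 1331 < 2300, so the laminar assumption holds.
Q = V·A = 0.2087·(π/4·0.00912²) = 1.363e-05 m³/s = 1.36×10^-5 m³/s.

Q ≈ 1.36×10^-5 m³/s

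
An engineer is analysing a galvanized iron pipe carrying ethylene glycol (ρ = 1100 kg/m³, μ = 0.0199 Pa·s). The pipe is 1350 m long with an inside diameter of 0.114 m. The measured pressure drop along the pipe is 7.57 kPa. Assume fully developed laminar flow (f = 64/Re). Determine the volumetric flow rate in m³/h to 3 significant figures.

For laminar flow, f = 64/Re with Re = ρVD/μ, so Darcy-Weisbach reduces to ΔP = 32μLV/D². Solving for V: V = ΔP·D²/(32μL) = 7570·(0.114)²/(32·0.0199·1350) = 0.1144 m/s.
Check: Re = ρVD/μ = 1100·0.1144·0.114/0.0199 = 721.1 < 2300, so the laminar assumption holds.
Q = V·A = 0.1144·(π/4·0.114²) = 0.001168 m³/s = 4.21 m³/h.

Q ≈ 4.21 m³/h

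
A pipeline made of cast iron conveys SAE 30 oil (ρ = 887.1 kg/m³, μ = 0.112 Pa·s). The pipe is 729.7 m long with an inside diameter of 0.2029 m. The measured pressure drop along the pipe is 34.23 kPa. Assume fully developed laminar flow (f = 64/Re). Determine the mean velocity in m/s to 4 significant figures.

V ≈ 0.5388 m/s

For laminar flow, f = 64/Re with Re = ρVD/μ, so Darcy-Weisbach reduces to ΔP = 32μLV/D². Solving for V: V = ΔP·D²/(32μL) = 3.423e+04·(0.2029)²/(32·0.112·729.7) = 0.5388 m/s.
Check: Re = ρVD/μ = 887.1·0.5388·0.2029/0.112 = 866 < 2300, so the laminar assumption holds.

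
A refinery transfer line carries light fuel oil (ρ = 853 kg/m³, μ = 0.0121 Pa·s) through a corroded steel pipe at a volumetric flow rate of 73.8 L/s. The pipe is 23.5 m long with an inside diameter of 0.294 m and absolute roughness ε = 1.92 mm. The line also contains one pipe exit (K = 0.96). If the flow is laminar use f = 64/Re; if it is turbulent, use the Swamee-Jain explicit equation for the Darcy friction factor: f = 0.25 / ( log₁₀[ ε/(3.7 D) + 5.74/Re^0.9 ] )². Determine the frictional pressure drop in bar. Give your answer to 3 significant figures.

Q = 73.8 L/s = 73.8/1000 = 0.0738 m³/s.
Cross-sectional area A = πD²/4 = π(0.294)²/4 = 0.06789 m²; mean velocity V = Q/A = 0.0738/0.06789 = 1.087 m/s.
Reynolds number Re = ρVD/μ = 853 · 1.087 · 0.294 / 0.0121 = 2.253e+04.
Re > 4000 → turbulent. Relative roughness ε/D = 0.00192/0.294 = 0.00653. Swamee-Jain: f = 0.25/(log₁₀[0.00653/3.7 + 5.74/2.253e+04^0.9])² = 0.25/(log₁₀[0.00177 + 0.000694])² = 0.25/(-2.609)² = 0.03672.
Total minor-loss coefficient ΣK = 1·0.96 = 0.96.
ΔP = [f·L/D + ΣK]·(ρV²/2) = [0.03672·23.5/0.294 + 0.96]·(853·1.087²/2) = [2.935 + 0.96]·504 = 1963 Pa.
ΔP = 1963 Pa = 0.0196 bar.

ΔP ≈ 0.0196 bar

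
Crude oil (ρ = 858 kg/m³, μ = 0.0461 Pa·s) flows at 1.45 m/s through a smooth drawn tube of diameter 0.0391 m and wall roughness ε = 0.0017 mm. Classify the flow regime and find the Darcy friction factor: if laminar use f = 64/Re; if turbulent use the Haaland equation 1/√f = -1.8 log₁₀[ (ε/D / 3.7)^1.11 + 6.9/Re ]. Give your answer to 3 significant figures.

f ≈ 0.0607

Re = ρVD/μ = 858·1.45·0.0391/0.0461 = 1055.
Re < 2300 → laminar, so f = 64/Re = 0.06065 (roughness is irrelevant in laminar flow).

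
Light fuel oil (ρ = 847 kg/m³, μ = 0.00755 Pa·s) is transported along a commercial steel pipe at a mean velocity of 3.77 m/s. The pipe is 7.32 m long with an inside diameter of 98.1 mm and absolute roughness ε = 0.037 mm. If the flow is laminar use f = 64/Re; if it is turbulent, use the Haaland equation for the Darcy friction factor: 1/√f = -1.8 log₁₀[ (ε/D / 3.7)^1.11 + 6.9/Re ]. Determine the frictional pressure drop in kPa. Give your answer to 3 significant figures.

Reynolds number Re = ρVD/μ = 847 · 3.77 · 0.0981 / 0.00755 = 4.149e+04.
Re > 4000 → turbulent. Relative roughness ε/D = 3.7e-05/0.0981 = 0.000377. Haaland: 1/√f = -1.8 log₁₀[(0.000377/3.7)^1.11 + 6.9/4.149e+04] = -1.8 log₁₀[3.71e-05 + 0.000166] = 6.645, so f = 0.02265.
Darcy-Weisbach: ΔP = f(L/D)(ρV²/2) = 0.02265·(7.32/0.0981)·(847·3.77²/2) = 0.02265·74.62·6019 = 1.017e+04 Pa.
ΔP = 1.017e+04 Pa = 10.2 kPa.

ΔP ≈ 10.2 kPa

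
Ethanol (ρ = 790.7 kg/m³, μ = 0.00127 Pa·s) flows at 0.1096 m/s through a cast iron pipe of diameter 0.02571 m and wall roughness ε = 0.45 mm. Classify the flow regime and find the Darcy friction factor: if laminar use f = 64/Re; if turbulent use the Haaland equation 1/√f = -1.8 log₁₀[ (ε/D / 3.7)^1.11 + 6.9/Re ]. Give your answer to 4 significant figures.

f ≈ 0.03648

Re = ρVD/μ = 790.7·0.1096·0.02571/0.00127 = 1754.
Re < 2300 → laminar, so f = 64/Re = 0.03648 (roughness is irrelevant in laminar flow).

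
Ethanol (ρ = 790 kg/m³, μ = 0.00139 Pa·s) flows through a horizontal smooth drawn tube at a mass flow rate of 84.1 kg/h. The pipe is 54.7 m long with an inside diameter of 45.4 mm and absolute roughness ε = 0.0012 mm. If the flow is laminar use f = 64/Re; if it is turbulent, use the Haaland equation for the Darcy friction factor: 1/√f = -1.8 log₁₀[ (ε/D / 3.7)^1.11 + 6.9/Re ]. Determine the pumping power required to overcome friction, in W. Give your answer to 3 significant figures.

P ≈ 6.38×10^-4 W

ṁ = 84.1 kg/h = 84.1/3600 = 0.02336 kg/s.
A = πD²/4 = π(0.0454)²/4 = 0.001619 m²; mean velocity V = ṁ/(ρA) = 0.02336/(790 · 0.001619) = 0.01827 m/s.
Reynolds number Re = ρVD/μ = 790 · 0.01827 · 0.0454 / 0.00139 = 471.3.
Re < 2300 → laminar flow, so f = 64/Re = 64/471.3 = 0.1358 (the turbulent correlation is not needed).
Darcy-Weisbach: ΔP = f(L/D)(ρV²/2) = 0.1358·(54.7/0.0454)·(790·0.01827²/2) = 0.1358·1205·0.1318 = 21.56 Pa.
Q = ṁ/ρ = 0.02336/790 = 2.957e-05 m³/s.
Pumping power P = QΔP = 2.957e-05·21.56 = 6.376×10^-4 W = 6.38×10^-4 W.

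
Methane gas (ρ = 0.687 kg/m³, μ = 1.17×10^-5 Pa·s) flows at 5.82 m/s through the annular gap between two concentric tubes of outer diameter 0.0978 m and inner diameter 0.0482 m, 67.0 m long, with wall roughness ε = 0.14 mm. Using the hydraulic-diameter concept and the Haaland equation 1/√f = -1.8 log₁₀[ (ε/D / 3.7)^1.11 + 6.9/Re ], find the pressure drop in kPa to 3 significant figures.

ΔP ≈ 0.497 kPa

Hydraulic diameter D_h = 4A/P = D_o - D_i = 0.0978 - 0.0482 = 0.0496 m.
Re = ρVD_h/μ = 0.687·5.82·0.0496/1.17e-05 = 1.695e+04.
ε/D_h = 0.00014/0.0496 = 0.00282; Haaland gives 1/√f = -1.8 log₁₀[0.000346+0.000407] = 5.621, so f = 0.03165.
ΔP = f(L/D_h)(ρV²/2) = 0.03165·67/0.0496·11.64 = 497.4 Pa.
ΔP = 0.497 kPa.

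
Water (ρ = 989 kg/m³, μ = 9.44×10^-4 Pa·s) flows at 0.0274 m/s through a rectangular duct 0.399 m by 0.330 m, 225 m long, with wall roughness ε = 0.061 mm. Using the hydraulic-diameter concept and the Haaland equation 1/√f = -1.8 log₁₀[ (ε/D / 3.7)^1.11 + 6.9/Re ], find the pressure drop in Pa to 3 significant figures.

ΔP ≈ 7.12 Pa

Hydraulic diameter D_h = 4A/P = 4·(0.399·0.33)/(2·(0.399+0.33)) = 0.5267/1.458 = 0.3612 m.
Re = ρVD_h/μ = 989·0.0274·0.3612/0.000944 = 1.037e+04.
ε/D_h = 6.1e-05/0.3612 = 0.000169; Haaland gives 1/√f = -1.8 log₁₀[1.52e-05+0.000665] = 5.701, so f = 0.03077.
ΔP = f(L/D_h)(ρV²/2) = 0.03077·225/0.3612·0.3713 = 7.115 Pa.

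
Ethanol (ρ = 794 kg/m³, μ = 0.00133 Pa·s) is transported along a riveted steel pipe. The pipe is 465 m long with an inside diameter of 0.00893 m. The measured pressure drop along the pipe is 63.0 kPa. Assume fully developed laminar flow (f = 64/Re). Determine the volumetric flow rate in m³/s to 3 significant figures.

For laminar flow, f = 64/Re with Re = ρVD/μ, so Darcy-Weisbach reduces to ΔP = 32μLV/D². Solving for V: V = ΔP·D²/(32μL) = 6.3e+04·(0.00893)²/(32·0.00133·465) = 0.2539 m/s.
Check: Re = ρVD/μ = 794·0.2539·0.00893/0.00133 = 1353 < 2300, so the laminar assumption holds.
Q = V·A = 0.2539·(π/4·0.00893²) = 1.59e-05 m³/s = 1.59×10^-5 m³/s.

Q ≈ 1.59×10^-5 m³/s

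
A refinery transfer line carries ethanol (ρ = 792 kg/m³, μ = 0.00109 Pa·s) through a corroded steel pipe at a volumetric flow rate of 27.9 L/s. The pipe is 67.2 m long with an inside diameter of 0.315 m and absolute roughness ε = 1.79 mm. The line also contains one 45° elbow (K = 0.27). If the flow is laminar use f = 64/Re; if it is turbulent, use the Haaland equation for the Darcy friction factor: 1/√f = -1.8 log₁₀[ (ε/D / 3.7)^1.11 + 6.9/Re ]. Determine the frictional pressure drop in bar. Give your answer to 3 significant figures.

ΔP ≈ 0.00367 bar

Q = 27.9 L/s = 27.9/1000 = 0.0279 m³/s.
Cross-sectional area A = πD²/4 = π(0.315)²/4 = 0.07793 m²; mean velocity V = Q/A = 0.0279/0.07793 = 0.358 m/s.
Reynolds number Re = ρVD/μ = 792 · 0.358 · 0.315 / 0.00109 = 8.194e+04.
Re > 4000 → turbulent. Relative roughness ε/D = 0.00179/0.315 = 0.00568. Haaland: 1/√f = -1.8 log₁₀[(0.00568/3.7)^1.11 + 6.9/8.194e+04] = -1.8 log₁₀[0.000753 + 8.42e-05] = 5.539, so f = 0.0326.
Total minor-loss coefficient ΣK = 1·0.27 = 0.27.
ΔP = [f·L/D + ΣK]·(ρV²/2) = [0.0326·67.2/0.315 + 0.27]·(792·0.358²/2) = [6.954 + 0.27]·50.76 = 366.6 Pa.
ΔP = 366.6 Pa = 0.00367 bar.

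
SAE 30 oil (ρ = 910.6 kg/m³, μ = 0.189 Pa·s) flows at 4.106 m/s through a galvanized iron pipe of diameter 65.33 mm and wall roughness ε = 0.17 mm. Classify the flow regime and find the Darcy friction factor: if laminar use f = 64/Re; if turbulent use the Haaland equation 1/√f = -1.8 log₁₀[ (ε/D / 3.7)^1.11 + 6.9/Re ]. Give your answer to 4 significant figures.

Re = ρVD/μ = 910.6·4.106·0.06533/0.189 = 1292.
Re < 2300 → laminar, so f = 64/Re = 0.04952 (roughness is irrelevant in laminar flow).

f ≈ 0.04952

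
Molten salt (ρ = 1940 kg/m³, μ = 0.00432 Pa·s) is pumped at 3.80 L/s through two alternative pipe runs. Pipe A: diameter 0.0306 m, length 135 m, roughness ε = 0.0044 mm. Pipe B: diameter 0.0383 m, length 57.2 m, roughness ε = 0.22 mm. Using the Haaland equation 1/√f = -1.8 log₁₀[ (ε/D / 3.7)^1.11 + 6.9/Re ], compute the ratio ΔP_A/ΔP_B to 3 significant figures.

Pipe A: V = Q/A = 0.0038/0.0007354 = 5.167 m/s; Re = 7.101e+04; ε/D = 0.000144; Haaland → f = 0.01969; ΔP_A = f(L/D)(ρV²/2) = 2.25e+06 Pa.
Pipe B: V = Q/A = 0.0038/0.001152 = 3.298 m/s; Re = 5.673e+04; ε/D = 0.00574; Haaland → f = 0.0331; ΔP_B = f(L/D)(ρV²/2) = 5.216e+05 Pa.
ΔP_A/ΔP_B = 2.25e+06/5.216e+05 = 4.31.

ΔP_A/ΔP_B ≈ 4.31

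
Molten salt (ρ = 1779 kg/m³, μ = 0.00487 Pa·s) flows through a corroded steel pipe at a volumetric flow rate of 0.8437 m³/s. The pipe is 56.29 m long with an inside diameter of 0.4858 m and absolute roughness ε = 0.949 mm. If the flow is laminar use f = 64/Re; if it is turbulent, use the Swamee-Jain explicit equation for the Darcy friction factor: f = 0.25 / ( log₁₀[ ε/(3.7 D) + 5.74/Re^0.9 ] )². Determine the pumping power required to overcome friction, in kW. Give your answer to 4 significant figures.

P ≈ 42.51 kW

Cross-sectional area A = πD²/4 = π(0.4858)²/4 = 0.1854 m²; mean velocity V = Q/A = 0.8437/0.1854 = 4.552 m/s.
Reynolds number Re = ρVD/μ = 1779 · 4.552 · 0.4858 / 0.00487 = 8.078e+05.
Re > 4000 → turbulent. Relative roughness ε/D = 0.000949/0.4858 = 0.00195. Swamee-Jain: f = 0.25/(log₁₀[0.00195/3.7 + 5.74/8.078e+05^0.9])² = 0.25/(log₁₀[0.000528 + 2.77e-05])² = 0.25/(-3.255)² = 0.02359.
Darcy-Weisbach: ΔP = f(L/D)(ρV²/2) = 0.02359·(56.29/0.4858)·(1779·4.552²/2) = 0.02359·115.9·1.843e+04 = 5.038e+04 Pa.
Pumping power P = QΔP = 0.8437·5.038e+04 = 42507 W = 42.51 kW.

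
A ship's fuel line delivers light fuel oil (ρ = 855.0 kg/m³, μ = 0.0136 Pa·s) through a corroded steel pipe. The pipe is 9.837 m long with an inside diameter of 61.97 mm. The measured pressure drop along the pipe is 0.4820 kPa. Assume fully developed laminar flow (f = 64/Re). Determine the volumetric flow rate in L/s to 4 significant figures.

Q ≈ 1.304 L/s

For laminar flow, f = 64/Re with Re = ρVD/μ, so Darcy-Weisbach reduces to ΔP = 32μLV/D². Solving for V: V = ΔP·D²/(32μL) = 482·(0.06197)²/(32·0.0136·9.837) = 0.4324 m/s.
Check: Re = ρVD/μ = 855·0.4324·0.06197/0.0136 = 1684 < 2300, so the laminar assumption holds.
Q = V·A = 0.4324·(π/4·0.06197²) = 0.001304 m³/s = 1.304 L/s.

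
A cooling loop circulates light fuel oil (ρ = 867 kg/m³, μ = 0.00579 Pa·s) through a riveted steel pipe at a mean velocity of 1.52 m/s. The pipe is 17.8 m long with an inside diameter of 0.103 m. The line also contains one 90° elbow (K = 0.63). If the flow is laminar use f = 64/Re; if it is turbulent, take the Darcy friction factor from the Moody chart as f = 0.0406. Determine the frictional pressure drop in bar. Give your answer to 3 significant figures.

Reynolds number Re = ρVD/μ = 867 · 1.52 · 0.103 / 0.00579 = 2.344e+04.
Re > 4000 → turbulent; use the Moody-chart value f = 0.0406.
Total minor-loss coefficient ΣK = 1·0.63 = 0.63.
ΔP = [f·L/D + ΣK]·(ρV²/2) = [0.0406·17.8/0.103 + 0.63]·(867·1.52²/2) = [7.016 + 0.63]·1002 = 7658 Pa.
ΔP = 7658 Pa = 0.0766 bar.

ΔP ≈ 0.0766 bar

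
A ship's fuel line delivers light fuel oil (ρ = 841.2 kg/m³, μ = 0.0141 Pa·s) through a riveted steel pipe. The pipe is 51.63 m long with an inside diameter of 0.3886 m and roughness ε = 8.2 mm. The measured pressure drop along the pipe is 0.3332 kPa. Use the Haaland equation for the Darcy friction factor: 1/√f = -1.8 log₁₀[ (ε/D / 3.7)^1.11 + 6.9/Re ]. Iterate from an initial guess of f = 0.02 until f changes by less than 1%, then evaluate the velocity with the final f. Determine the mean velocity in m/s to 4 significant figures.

V ≈ 0.3314 m/s

Rearranging Darcy-Weisbach: V = √(2·ΔP·D/(f·L·ρ)). With ε/D = 0.0082/0.3886 = 0.0211, iterate starting from f = 0.02:
  f = 0.02 → V = √(2·333.2·0.3886/(0.02·51.63·841.2)) = 0.546 m/s; Re = ρVD/μ = 1.266e+04; f → 0.05257
  f = 0.05257 → V = 0.3368 m/s; Re = 7808; f → 0.05423
  f = 0.05423 → V = 0.3316 m/s; Re = 7688; f → 0.05429
Converged (Δf/f < 1%). With the final f = 0.05429: V = √(2·333.2·0.3886/(0.05429·51.63·841.2)) = 0.3314 m/s.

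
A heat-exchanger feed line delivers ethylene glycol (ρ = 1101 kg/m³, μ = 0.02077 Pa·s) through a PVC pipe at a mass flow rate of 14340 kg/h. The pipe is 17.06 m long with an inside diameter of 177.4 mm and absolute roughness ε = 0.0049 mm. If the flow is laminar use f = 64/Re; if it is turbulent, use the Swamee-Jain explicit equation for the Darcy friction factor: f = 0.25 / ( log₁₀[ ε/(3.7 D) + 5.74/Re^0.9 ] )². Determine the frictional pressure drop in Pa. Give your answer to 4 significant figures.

ΔP ≈ 52.74 Pa

ṁ = 14340 kg/h = 14340/3600 = 3.983 kg/s.
A = πD²/4 = π(0.1774)²/4 = 0.02472 m²; mean velocity V = ṁ/(ρA) = 3.983/(1101 · 0.02472) = 0.1464 m/s.
Reynolds number Re = ρVD/μ = 1101 · 0.1464 · 0.1774 / 0.0208 = 1376.
Re < 2300 → laminar flow, so f = 64/Re = 64/1376 = 0.0465 (the turbulent correlation is not needed).
Darcy-Weisbach: ΔP = f(L/D)(ρV²/2) = 0.0465·(17.06/0.1774)·(1101·0.1464²/2) = 0.0465·96.17·11.79 = 52.74 Pa.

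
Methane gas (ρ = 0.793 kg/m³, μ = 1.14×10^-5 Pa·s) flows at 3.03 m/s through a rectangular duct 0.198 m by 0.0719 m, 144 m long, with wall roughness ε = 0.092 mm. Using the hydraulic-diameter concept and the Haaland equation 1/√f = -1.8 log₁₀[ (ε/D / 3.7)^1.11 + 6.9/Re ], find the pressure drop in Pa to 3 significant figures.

ΔP ≈ 133 Pa

Hydraulic diameter D_h = 4A/P = 4·(0.198·0.0719)/(2·(0.198+0.0719)) = 0.05694/0.5398 = 0.1055 m.
Re = ρVD_h/μ = 0.793·3.03·0.1055/1.14e-05 = 2.223e+04.
ε/D_h = 9.2e-05/0.1055 = 0.000872; Haaland gives 1/√f = -1.8 log₁₀[9.4e-05+0.00031] = 6.108, so f = 0.02681.
ΔP = f(L/D_h)(ρV²/2) = 0.02681·144/0.1055·3.64 = 133.2 Pa.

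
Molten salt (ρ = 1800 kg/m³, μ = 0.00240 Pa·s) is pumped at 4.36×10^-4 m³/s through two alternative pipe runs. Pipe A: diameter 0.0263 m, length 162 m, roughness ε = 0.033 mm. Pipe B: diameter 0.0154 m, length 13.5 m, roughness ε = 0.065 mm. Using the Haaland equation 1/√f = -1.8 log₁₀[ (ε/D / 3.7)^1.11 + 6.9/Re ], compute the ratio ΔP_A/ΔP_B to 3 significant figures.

Pipe A: V = Q/A = 0.000436/0.0005433 = 0.8026 m/s; Re = 1.583e+04; ε/D = 0.00125; Haaland → f = 0.02942; ΔP_A = f(L/D)(ρV²/2) = 1.05e+05 Pa.
Pipe B: V = Q/A = 0.000436/0.0001863 = 2.341 m/s; Re = 2.704e+04; ε/D = 0.00422; Haaland → f = 0.03214; ΔP_B = f(L/D)(ρV²/2) = 1.389e+05 Pa.
ΔP_A/ΔP_B = 1.05e+05/1.389e+05 = 0.756.

ΔP_A/ΔP_B ≈ 0.756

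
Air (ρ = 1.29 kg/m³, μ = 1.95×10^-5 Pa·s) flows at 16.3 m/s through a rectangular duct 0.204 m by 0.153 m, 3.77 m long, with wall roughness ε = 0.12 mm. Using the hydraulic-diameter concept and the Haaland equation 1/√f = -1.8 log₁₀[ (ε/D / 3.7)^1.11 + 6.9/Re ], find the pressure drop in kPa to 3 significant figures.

Hydraulic diameter D_h = 4A/P = 4·(0.204·0.153)/(2·(0.204+0.153)) = 0.1248/0.714 = 0.1749 m.
Re = ρVD_h/μ = 1.29·16.3·0.1749/1.95e-05 = 1.885e+05.
ε/D_h = 0.00012/0.1749 = 0.000686; Haaland gives 1/√f = -1.8 log₁₀[7.21e-05+3.66e-05] = 7.135, so f = 0.01964.
ΔP = f(L/D_h)(ρV²/2) = 0.01964·3.77/0.1749·171.4 = 72.58 Pa.
ΔP = 0.0726 kPa.

ΔP ≈ 0.0726 kPa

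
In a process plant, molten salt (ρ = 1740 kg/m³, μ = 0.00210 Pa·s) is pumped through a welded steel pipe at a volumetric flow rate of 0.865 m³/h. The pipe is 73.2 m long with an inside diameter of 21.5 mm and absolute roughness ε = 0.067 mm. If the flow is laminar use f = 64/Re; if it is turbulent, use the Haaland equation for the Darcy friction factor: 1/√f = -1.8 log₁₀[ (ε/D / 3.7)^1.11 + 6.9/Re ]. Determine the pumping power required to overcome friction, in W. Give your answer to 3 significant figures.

P ≈ 10.6 W

Q = 0.865 m³/h = 0.865/3600 = 0.0002403 m³/s.
Cross-sectional area A = πD²/4 = π(0.0215)²/4 = 0.0003631 m²; mean velocity V = Q/A = 0.0002403/0.0003631 = 0.6618 m/s.
Reynolds number Re = ρVD/μ = 1740 · 0.6618 · 0.0215 / 0.0021 = 1.179e+04.
Re > 4000 → turbulent. Relative roughness ε/D = 6.7e-05/0.0215 = 0.00312. Haaland: 1/√f = -1.8 log₁₀[(0.00312/3.7)^1.11 + 6.9/1.179e+04] = -1.8 log₁₀[0.000387 + 0.000585] = 5.422, so f = 0.03401.
Darcy-Weisbach: ΔP = f(L/D)(ρV²/2) = 0.03401·(73.2/0.0215)·(1740·0.6618²/2) = 0.03401·3405·381.1 = 4.413e+04 Pa.
Pumping power P = QΔP = 0.0002403·4.413e+04 = 10.60 W = 10.6 W.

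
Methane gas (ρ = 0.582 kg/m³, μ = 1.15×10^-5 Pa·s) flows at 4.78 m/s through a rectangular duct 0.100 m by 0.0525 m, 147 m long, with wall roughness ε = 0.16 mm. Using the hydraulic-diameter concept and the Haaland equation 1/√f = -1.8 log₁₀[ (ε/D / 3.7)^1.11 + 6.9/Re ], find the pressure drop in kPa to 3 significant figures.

ΔP ≈ 0.439 kPa

Hydraulic diameter D_h = 4A/P = 4·(0.1·0.0525)/(2·(0.1+0.0525)) = 0.021/0.305 = 0.06885 m.
Re = ρVD_h/μ = 0.582·4.78·0.06885/1.15e-05 = 1.666e+04.
ε/D_h = 0.00016/0.06885 = 0.00232; Haaland gives 1/√f = -1.8 log₁₀[0.000279+0.000414] = 5.686, so f = 0.03093.
ΔP = f(L/D_h)(ρV²/2) = 0.03093·147/0.06885·6.649 = 439 Pa.
ΔP = 0.439 kPa.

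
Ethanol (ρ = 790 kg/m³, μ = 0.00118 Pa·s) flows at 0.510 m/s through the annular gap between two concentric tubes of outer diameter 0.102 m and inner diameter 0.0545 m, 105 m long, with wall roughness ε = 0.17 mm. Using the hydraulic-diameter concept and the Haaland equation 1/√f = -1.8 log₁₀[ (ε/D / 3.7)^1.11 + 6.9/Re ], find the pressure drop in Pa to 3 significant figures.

ΔP ≈ 7500 Pa

Hydraulic diameter D_h = 4A/P = D_o - D_i = 0.102 - 0.0545 = 0.0475 m.
Re = ρVD_h/μ = 790·0.51·0.0475/0.00118 = 1.622e+04.
ε/D_h = 0.00017/0.0475 = 0.00358; Haaland gives 1/√f = -1.8 log₁₀[0.000451+0.000425] = 5.503, so f = 0.03302.
ΔP = f(L/D_h)(ρV²/2) = 0.03302·105/0.0475·102.7 = 7499 Pa.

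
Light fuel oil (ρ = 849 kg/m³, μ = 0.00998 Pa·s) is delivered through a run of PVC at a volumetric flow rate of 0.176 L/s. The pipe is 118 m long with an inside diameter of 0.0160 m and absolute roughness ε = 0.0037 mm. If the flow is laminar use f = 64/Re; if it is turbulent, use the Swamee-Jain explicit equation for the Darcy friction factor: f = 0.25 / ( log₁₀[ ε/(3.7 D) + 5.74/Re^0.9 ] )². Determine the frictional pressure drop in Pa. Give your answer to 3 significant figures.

ΔP ≈ 129000 Pa

Q = 0.176 L/s = 0.176/1000 = 0.000176 m³/s.
Cross-sectional area A = πD²/4 = π(0.016)²/4 = 0.0002011 m²; mean velocity V = Q/A = 0.000176/0.0002011 = 0.8754 m/s.
Reynolds number Re = ρVD/μ = 849 · 0.8754 · 0.016 / 0.00998 = 1191.
Re < 2300 → laminar flow, so f = 64/Re = 64/1191 = 0.05372 (the turbulent correlation is not needed).
Darcy-Weisbach: ΔP = f(L/D)(ρV²/2) = 0.05372·(118/0.016)·(849·0.8754²/2) = 0.05372·7375·325.3 = 1.289e+05 Pa.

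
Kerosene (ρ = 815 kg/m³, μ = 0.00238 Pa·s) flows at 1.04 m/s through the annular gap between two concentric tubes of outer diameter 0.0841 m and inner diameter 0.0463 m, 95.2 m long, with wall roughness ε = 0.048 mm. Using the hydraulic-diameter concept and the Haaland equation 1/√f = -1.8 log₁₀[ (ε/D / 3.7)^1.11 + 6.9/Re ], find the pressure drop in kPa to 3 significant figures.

Hydraulic diameter D_h = 4A/P = D_o - D_i = 0.0841 - 0.0463 = 0.0378 m.
Re = ρVD_h/μ = 815·1.04·0.0378/0.00238 = 1.346e+04.
ε/D_h = 4.8e-05/0.0378 = 0.00127; Haaland gives 1/√f = -1.8 log₁₀[0.000143+0.000513] = 5.73, so f = 0.03045.
ΔP = f(L/D_h)(ρV²/2) = 0.03045·95.2/0.0378·440.8 = 3.38e+04 Pa.
ΔP = 33.8 kPa.

ΔP ≈ 33.8 kPa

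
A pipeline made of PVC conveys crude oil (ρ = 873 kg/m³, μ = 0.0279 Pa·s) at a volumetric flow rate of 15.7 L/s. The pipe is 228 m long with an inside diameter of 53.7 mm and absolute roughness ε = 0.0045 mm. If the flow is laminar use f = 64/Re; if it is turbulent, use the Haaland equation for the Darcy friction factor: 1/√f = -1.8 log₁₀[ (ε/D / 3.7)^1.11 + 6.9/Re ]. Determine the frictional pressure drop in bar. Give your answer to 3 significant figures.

ΔP ≈ 26.5 bar

Q = 15.7 L/s = 15.7/1000 = 0.0157 m³/s.
Cross-sectional area A = πD²/4 = π(0.0537)²/4 = 0.002265 m²; mean velocity V = Q/A = 0.0157/0.002265 = 6.932 m/s.
Reynolds number Re = ρVD/μ = 873 · 6.932 · 0.0537 / 0.0279 = 1.165e+04.
Re > 4000 → turbulent. Relative roughness ε/D = 4.5e-06/0.0537 = 8.38e-05. Haaland: 1/√f = -1.8 log₁₀[(8.38e-05/3.7)^1.11 + 6.9/1.165e+04] = -1.8 log₁₀[6.98e-06 + 0.000592] = 5.8, so f = 0.02972.
Darcy-Weisbach: ΔP = f(L/D)(ρV²/2) = 0.02972·(228/0.0537)·(873·6.932²/2) = 0.02972·4246·2.098e+04 = 2.647e+06 Pa.
ΔP = 2.647e+06 Pa = 26.5 bar.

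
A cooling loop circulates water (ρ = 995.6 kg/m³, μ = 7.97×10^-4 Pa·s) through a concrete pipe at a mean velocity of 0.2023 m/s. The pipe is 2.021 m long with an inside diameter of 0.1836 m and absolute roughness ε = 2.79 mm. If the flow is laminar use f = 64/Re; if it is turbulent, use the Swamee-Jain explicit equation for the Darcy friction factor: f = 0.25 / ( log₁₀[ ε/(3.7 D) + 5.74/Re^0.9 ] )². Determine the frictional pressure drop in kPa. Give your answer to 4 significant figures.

ΔP ≈ 0.01015 kPa

Reynolds number Re = ρVD/μ = 995.6 · 0.2023 · 0.1836 / 0.000797 = 4.64e+04.
Re > 4000 → turbulent. Relative roughness ε/D = 0.00279/0.1836 = 0.0152. Swamee-Jain: f = 0.25/(log₁₀[0.0152/3.7 + 5.74/4.64e+04^0.9])² = 0.25/(log₁₀[0.00411 + 0.000362])² = 0.25/(-2.35)² = 0.04528.
Darcy-Weisbach: ΔP = f(L/D)(ρV²/2) = 0.04528·(2.021/0.1836)·(995.6·0.2023²/2) = 0.04528·11.01·20.37 = 10.15 Pa.
ΔP = 10.15 Pa = 0.01015 kPa.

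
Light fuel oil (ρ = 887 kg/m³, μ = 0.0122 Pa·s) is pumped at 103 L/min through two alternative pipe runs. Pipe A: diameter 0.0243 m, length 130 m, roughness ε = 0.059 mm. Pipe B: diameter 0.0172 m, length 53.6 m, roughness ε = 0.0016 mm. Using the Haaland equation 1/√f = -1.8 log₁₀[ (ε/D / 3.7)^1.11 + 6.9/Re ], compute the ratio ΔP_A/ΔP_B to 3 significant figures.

ΔP_A/ΔP_B ≈ 0.510

Pipe A: V = Q/A = 0.001717/0.0004638 = 3.702 m/s; Re = 6540; ε/D = 0.00243; Haaland → f = 0.03746; ΔP_A = f(L/D)(ρV²/2) = 1.218e+06 Pa.
Pipe B: V = Q/A = 0.001717/0.0002324 = 7.388 m/s; Re = 9239; ε/D = 9.3e-05; Haaland → f = 0.03166; ΔP_B = f(L/D)(ρV²/2) = 2.389e+06 Pa.
ΔP_A/ΔP_B = 1.218e+06/2.389e+06 = 0.510.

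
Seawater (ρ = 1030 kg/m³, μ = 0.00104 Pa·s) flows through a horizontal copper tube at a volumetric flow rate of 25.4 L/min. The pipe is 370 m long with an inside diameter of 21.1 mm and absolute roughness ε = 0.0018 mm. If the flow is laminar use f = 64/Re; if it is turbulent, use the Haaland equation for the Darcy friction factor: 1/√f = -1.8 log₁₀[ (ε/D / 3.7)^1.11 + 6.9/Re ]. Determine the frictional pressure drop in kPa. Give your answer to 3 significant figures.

Q = 25.4 L/min = 25.4/60000 = 0.0004233 m³/s.
Cross-sectional area A = πD²/4 = π(0.0211)²/4 = 0.0003497 m²; mean velocity V = Q/A = 0.0004233/0.0003497 = 1.211 m/s.
Reynolds number Re = ρVD/μ = 1030 · 1.211 · 0.0211 / 0.00104 = 2.53e+04.
Re > 4000 → turbulent. Relative roughness ε/D = 1.8e-06/0.0211 = 8.53e-05. Haaland: 1/√f = -1.8 log₁₀[(8.53e-05/3.7)^1.11 + 6.9/2.53e+04] = -1.8 log₁₀[7.12e-06 + 0.000273] = 6.396, so f = 0.02445.
Darcy-Weisbach: ΔP = f(L/D)(ρV²/2) = 0.02445·(370/0.0211)·(1030·1.211²/2) = 0.02445·1.754e+04·754.9 = 3.236e+05 Pa.
ΔP = 3.236e+05 Pa = 324 kPa.

ΔP ≈ 324 kPa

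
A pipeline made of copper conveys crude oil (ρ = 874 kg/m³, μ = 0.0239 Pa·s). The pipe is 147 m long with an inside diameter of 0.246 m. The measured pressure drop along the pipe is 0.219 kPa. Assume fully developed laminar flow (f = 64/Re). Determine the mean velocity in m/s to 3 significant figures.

V ≈ 0.118 m/s

For laminar flow, f = 64/Re with Re = ρVD/μ, so Darcy-Weisbach reduces to ΔP = 32μLV/D². Solving for V: V = ΔP·D²/(32μL) = 219·(0.246)²/(32·0.0239·147) = 0.1179 m/s.
Check: Re = ρVD/μ = 874·0.1179·0.246/0.0239 = 1060 < 2300, so the laminar assumption holds.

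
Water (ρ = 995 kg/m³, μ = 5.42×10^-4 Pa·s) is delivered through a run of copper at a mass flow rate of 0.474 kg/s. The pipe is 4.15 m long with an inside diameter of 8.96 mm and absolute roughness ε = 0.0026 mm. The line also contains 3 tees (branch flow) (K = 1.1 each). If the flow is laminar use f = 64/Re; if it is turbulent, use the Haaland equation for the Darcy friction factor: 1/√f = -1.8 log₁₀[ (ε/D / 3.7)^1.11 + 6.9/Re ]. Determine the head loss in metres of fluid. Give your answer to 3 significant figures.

A = πD²/4 = π(0.00896)²/4 = 6.305e-05 m²; mean velocity V = ṁ/(ρA) = 0.474/(995 · 6.305e-05) = 7.555 m/s.
Reynolds number Re = ρVD/μ = 995 · 7.555 · 0.00896 / 0.000542 = 1.243e+05.
Re > 4000 → turbulent. Relative roughness ε/D = 2.6e-06/0.00896 = 0.00029. Haaland: 1/√f = -1.8 log₁₀[(0.00029/3.7)^1.11 + 6.9/1.243e+05] = -1.8 log₁₀[2.77e-05 + 5.55e-05] = 7.343, so f = 0.01854.
Total minor-loss coefficient ΣK = 3·1.1 = 3.3.
ΔP = [f·L/D + ΣK]·(ρV²/2) = [0.01854·4.15/0.00896 + 3.3]·(995·7.555²/2) = [8.589 + 3.3]·2.84e+04 = 3.376e+05 Pa.
Head loss h_f = ΔP/(ρg) = 3.376e+05/(995·9.81) = 34.6 m.

h_f ≈ 34.6 m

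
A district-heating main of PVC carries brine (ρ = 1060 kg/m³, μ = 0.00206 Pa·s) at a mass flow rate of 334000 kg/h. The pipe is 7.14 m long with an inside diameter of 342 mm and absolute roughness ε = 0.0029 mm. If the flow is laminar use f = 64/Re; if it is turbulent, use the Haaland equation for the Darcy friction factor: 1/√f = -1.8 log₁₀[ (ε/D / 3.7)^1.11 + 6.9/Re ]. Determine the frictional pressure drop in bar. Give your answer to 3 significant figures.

ΔP ≈ 0.00162 bar

ṁ = 334000 kg/h = 334000/3600 = 92.78 kg/s.
A = πD²/4 = π(0.342)²/4 = 0.09186 m²; mean velocity V = ṁ/(ρA) = 92.78/(1060 · 0.09186) = 0.9528 m/s.
Reynolds number Re = ρVD/μ = 1060 · 0.9528 · 0.342 / 0.00206 = 1.677e+05.
Re > 4000 → turbulent. Relative roughness ε/D = 2.9e-06/0.342 = 8.48e-06. Haaland: 1/√f = -1.8 log₁₀[(8.48e-06/3.7)^1.11 + 6.9/1.677e+05] = -1.8 log₁₀[5.49e-07 + 4.12e-05] = 7.884, so f = 0.01609.
Darcy-Weisbach: ΔP = f(L/D)(ρV²/2) = 0.01609·(7.14/0.342)·(1060·0.9528²/2) = 0.01609·20.88·481.1 = 161.6 Pa.
ΔP = 161.6 Pa = 0.00162 bar.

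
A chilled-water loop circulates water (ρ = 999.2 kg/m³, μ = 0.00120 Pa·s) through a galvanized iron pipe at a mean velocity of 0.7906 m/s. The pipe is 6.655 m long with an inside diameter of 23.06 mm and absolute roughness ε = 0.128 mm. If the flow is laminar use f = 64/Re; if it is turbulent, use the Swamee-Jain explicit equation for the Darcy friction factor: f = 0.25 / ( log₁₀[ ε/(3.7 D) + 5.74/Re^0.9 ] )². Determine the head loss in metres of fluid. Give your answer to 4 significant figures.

Reynolds number Re = ρVD/μ = 999.2 · 0.7906 · 0.02306 / 0.0012 = 1.518e+04.
Re > 4000 → turbulent. Relative roughness ε/D = 0.000128/0.02306 = 0.00555. Swamee-Jain: f = 0.25/(log₁₀[0.00555/3.7 + 5.74/1.518e+04^0.9])² = 0.25/(log₁₀[0.0015 + 0.00099])² = 0.25/(-2.604)² = 0.03688.
Darcy-Weisbach: ΔP = f(L/D)(ρV²/2) = 0.03688·(6.655/0.02306)·(999.2·0.7906²/2) = 0.03688·288.6·312.3 = 3323 Pa.
Head loss h_f = ΔP/(ρg) = 3323/(999.2·9.81) = 0.3390 m.

h_f ≈ 0.3390 m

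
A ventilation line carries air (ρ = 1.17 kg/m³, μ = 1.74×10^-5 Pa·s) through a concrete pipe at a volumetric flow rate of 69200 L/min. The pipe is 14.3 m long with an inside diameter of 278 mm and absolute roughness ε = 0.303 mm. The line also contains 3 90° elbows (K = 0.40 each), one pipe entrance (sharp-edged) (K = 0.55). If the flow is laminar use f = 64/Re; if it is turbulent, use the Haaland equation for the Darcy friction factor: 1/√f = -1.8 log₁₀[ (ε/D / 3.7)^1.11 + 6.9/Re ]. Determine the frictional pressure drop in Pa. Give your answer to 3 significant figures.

Q = 69200 L/min = 69200/60000 = 1.153 m³/s.
Cross-sectional area A = πD²/4 = π(0.278)²/4 = 0.0607 m²; mean velocity V = Q/A = 1.153/0.0607 = 19 m/s.
Reynolds number Re = ρVD/μ = 1.17 · 19 · 0.278 / 1.74e-05 = 3.552e+05.
Re > 4000 → turbulent. Relative roughness ε/D = 0.000303/0.278 = 0.00109. Haaland: 1/√f = -1.8 log₁₀[(0.00109/3.7)^1.11 + 6.9/3.552e+05] = -1.8 log₁₀[0.00012 + 1.94e-05] = 6.938, so f = 0.02078.
Total minor-loss coefficient ΣK = 3·0.4 + 1·0.55 = 1.75.
ΔP = [f·L/D + ΣK]·(ρV²/2) = [0.02078·14.3/0.278 + 1.75]·(1.17·19²/2) = [1.069 + 1.75]·211.2 = 595.3 Pa.

ΔP ≈ 595 Pa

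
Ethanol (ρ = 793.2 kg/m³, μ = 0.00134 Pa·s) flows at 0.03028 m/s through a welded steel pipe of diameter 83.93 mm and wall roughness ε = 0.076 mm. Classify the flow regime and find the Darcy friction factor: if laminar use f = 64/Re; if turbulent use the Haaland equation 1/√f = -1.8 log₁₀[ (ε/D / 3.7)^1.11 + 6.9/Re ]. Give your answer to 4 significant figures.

f ≈ 0.04254

Re = ρVD/μ = 793.2·0.03028·0.08393/0.00134 = 1504.
Re < 2300 → laminar, so f = 64/Re = 0.04254 (roughness is irrelevant in laminar flow).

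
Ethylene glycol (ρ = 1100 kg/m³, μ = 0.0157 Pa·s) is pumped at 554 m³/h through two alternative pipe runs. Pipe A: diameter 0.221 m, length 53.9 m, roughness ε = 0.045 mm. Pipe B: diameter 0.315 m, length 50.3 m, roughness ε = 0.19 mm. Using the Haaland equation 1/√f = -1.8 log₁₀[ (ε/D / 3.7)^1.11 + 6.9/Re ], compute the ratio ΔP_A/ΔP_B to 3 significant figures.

Pipe A: V = Q/A = 0.1539/0.03836 = 4.012 m/s; Re = 6.212e+04; ε/D = 0.000204; Haaland → f = 0.02043; ΔP_A = f(L/D)(ρV²/2) = 4.411e+04 Pa.
Pipe B: V = Q/A = 0.1539/0.07793 = 1.975 m/s; Re = 4.358e+04; ε/D = 0.000603; Haaland → f = 0.02309; ΔP_B = f(L/D)(ρV²/2) = 7908 Pa.
ΔP_A/ΔP_B = 4.411e+04/7908 = 5.58.

ΔP_A/ΔP_B ≈ 5.58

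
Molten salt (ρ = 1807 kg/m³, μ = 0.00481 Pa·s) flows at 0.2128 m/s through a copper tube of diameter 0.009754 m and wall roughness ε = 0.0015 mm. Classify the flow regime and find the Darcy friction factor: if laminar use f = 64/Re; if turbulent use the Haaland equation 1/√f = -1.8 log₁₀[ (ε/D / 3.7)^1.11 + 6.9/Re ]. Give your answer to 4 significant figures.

f ≈ 0.08208

Re = ρVD/μ = 1807·0.2128·0.009754/0.00481 = 779.8.
Re < 2300 → laminar, so f = 64/Re = 0.08208 (roughness is irrelevant in laminar flow).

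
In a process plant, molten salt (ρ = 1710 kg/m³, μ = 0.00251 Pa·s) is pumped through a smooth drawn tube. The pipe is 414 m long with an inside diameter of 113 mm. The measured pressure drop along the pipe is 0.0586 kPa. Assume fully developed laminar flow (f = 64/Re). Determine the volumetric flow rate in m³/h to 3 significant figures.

For laminar flow, f = 64/Re with Re = ρVD/μ, so Darcy-Weisbach reduces to ΔP = 32μLV/D². Solving for V: V = ΔP·D²/(32μL) = 58.6·(0.113)²/(32·0.00251·414) = 0.0225 m/s.
Check: Re = ρVD/μ = 1710·0.0225·0.113/0.00251 = 1732 < 2300, so the laminar assumption holds.
Q = V·A = 0.0225·(π/4·0.113²) = 0.0002257 m³/s = 0.812 m³/h.

Q ≈ 0.812 m³/h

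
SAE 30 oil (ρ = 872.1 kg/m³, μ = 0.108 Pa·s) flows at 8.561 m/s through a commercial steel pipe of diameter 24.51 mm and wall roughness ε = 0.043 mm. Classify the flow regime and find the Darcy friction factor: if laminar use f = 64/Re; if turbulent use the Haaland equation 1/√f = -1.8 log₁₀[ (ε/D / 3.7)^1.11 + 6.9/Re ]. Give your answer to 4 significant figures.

Re = ρVD/μ = 872.1·8.561·0.02451/0.108 = 1694.
Re < 2300 → laminar, so f = 64/Re = 0.03777 (roughness is irrelevant in laminar flow).

f ≈ 0.03777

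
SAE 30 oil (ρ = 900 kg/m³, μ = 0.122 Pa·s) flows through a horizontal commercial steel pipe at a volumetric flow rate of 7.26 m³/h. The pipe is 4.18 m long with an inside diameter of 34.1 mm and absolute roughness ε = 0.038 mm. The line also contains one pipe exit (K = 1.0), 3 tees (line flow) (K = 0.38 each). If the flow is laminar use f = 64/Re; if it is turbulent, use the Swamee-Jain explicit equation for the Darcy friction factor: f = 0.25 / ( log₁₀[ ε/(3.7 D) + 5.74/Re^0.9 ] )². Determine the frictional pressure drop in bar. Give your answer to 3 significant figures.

ΔP ≈ 0.357 bar

Q = 7.26 m³/h = 7.26/3600 = 0.002017 m³/s.
Cross-sectional area A = πD²/4 = π(0.0341)²/4 = 0.0009133 m²; mean velocity V = Q/A = 0.002017/0.0009133 = 2.208 m/s.
Reynolds number Re = ρVD/μ = 900 · 2.208 · 0.0341 / 0.122 = 555.5.
Re < 2300 → laminar flow, so f = 64/Re = 64/555.5 = 0.1152 (the turbulent correlation is not needed).
Total minor-loss coefficient ΣK = 1·1 + 3·0.38 = 2.14.
ΔP = [f·L/D + ΣK]·(ρV²/2) = [0.1152·4.18/0.0341 + 2.14]·(900·2.208²/2) = [14.12 + 2.14]·2194 = 3.569e+04 Pa.
ΔP = 3.569e+04 Pa = 0.357 bar.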